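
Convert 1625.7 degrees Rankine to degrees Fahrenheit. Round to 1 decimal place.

1166.0 °F

°R = °F + 459.67.
Applying the formula gives 1166.0 °F.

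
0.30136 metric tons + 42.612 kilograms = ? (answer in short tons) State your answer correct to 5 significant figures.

0.30136 t = 0.332193 short ton and 42.612 kg = 0.0469717 short ton.
0.332193 + 0.0469717 ≈ 0.37916 short ton.

0.37916 short ton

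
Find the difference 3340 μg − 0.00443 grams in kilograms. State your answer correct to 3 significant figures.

-1.09 × 10^-6 kg

3340 μg = 3.34000 × 10^-6 kg and 0.00443 g = 4.43000 × 10^-6 kg.
3.34000 × 10^-6 − 4.43000 × 10^-6 ≈ -1.09 × 10^-6 kg.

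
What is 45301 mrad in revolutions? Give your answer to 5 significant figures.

7.2099 revolutions

1 mrad = 0.000159155 rev.
Thus 45301 × 0.000159155 ≈ 7.2099 rev.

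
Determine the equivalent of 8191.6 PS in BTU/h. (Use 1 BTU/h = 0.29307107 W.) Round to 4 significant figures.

2.056e+7 BTU per hour

1 PS = 2509.63 BTU/h.
8191.6 × 2509.63 ≈ 2.056e+7 BTU/h.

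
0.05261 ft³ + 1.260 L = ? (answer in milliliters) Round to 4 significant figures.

0.05261 ft³ = 1489.75 mL and 1.260 L = 1260.00 mL.
1489.75 + 1260.00 ≈ 2750 mL.

2750 mL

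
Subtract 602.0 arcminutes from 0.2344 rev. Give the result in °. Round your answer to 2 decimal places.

74.35 degrees

0.2344 rev = 84.3840 ° and 602.0 arcmin = 10.0333 °.
84.3840 − 10.0333 ≈ 74.35 °.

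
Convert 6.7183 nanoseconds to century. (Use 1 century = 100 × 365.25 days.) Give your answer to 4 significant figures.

1 nanosecond = 3.16881e-19 centuries.
Thus 6.7183 × 3.16881e-19 ≈ 2.129e-18 century.

2.129e-18 centuries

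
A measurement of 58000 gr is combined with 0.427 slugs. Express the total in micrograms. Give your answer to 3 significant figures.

9.99e+9 micrograms

58000 gr = 3.75834e+9 μg and 0.427 slug = 6.23160e+9 μg.
3.75834e+9 + 6.23160e+9 ≈ 9.99e+9 μg.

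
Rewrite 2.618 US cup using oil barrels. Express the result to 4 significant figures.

0.003896 bbl

1 US cup = 0.00148810 oil barrels.
Thus 2.618 × 0.00148810 ≈ 0.003896 bbl.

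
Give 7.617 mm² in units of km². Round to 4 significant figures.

7.617 × 10^-12 square kilometers

1 square millimeter = 1.00000 × 10^-12 square kilometers.
So 7.617 × 1.00000 × 10^-12 ≈ 7.617 × 10^-12 km².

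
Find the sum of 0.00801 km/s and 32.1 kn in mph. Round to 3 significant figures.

0.00801 km/s = 17.9179 mph and 32.1 kn = 36.9400 mph.
17.9179 + 36.9400 ≈ 54.9 mph.

54.9 miles per hour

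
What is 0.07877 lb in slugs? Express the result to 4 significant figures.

0.002448 slugs

1 pound = 0.0310810 slugs.
Thus 0.07877 × 0.0310810 ≈ 0.002448 slug.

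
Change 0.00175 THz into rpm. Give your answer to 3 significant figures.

1 THz = 6.00000e+13 revolutions per minute.
0.00175 × 6.00000e+13 ≈ 1.05e+11 rpm.

1.05e+11 rpm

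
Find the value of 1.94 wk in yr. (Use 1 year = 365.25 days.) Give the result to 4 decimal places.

0.0372 yr

1 wk = 0.0191650 yr.
So 1.94 × 0.0191650 ≈ 0.0372 yr.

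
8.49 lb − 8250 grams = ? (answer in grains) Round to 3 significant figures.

8.49 lb = 59430.0 gr and 8250 g = 127317 gr.
59430.0 − 127317 ≈ -67900 gr.

-67900 gr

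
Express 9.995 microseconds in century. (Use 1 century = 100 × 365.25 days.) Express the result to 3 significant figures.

1 μs = 3.16881e-16 century.
Thus 9.995 × 3.16881e-16 ≈ 3.17e-15 century.

3.17e-15 century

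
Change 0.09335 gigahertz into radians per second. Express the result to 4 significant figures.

5.865e+8 rad/s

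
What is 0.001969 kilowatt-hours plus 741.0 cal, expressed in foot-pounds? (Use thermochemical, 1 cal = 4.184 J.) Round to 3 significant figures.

7510 foot-pounds

0.001969 kWh = 5228.14 ft·lbf and 741.0 cal = 2286.70 ft·lbf.
5228.14 + 2286.70 ≈ 7510 ft·lbf.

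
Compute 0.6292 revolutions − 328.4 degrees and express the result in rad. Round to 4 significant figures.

-1.778 rad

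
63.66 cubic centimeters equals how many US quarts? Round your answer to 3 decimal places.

1 cubic centimeter = 0.00105669 US qt.
Then 63.66 × 0.00105669 ≈ 0.067 US qt.

0.067 US qt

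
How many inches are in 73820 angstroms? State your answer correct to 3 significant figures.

0.000291 inches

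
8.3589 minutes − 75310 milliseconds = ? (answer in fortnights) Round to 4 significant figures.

8.3589 min = 0.000414628 fortnight and 75310 ms = 6.22603e-5 fortnight.
0.000414628 − 6.22603e-5 ≈ 0.0003524 fortnight.

0.0003524 fortnight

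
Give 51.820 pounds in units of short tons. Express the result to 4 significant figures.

1 pound = 0.000500000 short tons.
So 51.820 × 0.000500000 ≈ 0.02591 short ton.

0.02591 short ton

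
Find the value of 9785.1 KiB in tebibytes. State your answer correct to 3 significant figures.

9.11e-6 TiB

1 KiB = 9.31323e-10 tebibytes.
Then 9785.1 × 9.31323e-10 ≈ 9.11e-6 TiB.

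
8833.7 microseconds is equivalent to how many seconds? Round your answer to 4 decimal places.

1 μs = 1.00000 × 10^-6 seconds.
8833.7 × 1.00000 × 10^-6 ≈ 0.0088 s.

0.0088 s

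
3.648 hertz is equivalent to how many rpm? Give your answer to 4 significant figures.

1 hertz = 60.0000 rpm.
Then 3.648 × 60.0000 ≈ 218.9 rpm.

218.9 rpm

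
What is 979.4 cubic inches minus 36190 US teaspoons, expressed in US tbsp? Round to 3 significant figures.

979.4 in³ = 1085.40 US tbsp and 36190 US tsp = 12063.3 US tbsp.
1085.40 − 12063.3 ≈ -11000 US tbsp.

-11000 US tablespoons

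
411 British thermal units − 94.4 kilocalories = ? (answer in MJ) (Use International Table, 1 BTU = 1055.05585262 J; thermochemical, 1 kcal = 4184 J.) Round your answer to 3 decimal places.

411 BTU = 0.433628 MJ and 94.4 kcal = 0.394970 MJ.
0.433628 − 0.394970 ≈ 0.039 MJ.

0.039 MJ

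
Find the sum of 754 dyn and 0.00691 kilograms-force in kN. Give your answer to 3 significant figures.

754 dyn = 7.54000 × 10^-6 kN and 0.00691 kgf = 6.77640 × 10^-5 kN.
7.54000 × 10^-6 + 6.77640 × 10^-5 ≈ 7.53 × 10^-5 kN.

7.53 × 10^-5 kN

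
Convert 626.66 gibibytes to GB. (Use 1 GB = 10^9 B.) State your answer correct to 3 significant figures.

673 GB

1 GiB = 1.07374 GB.
Thus 626.66 × 1.07374 ≈ 673 GB.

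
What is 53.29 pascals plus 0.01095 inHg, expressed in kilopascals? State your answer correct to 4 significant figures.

0.09037 kPa

53.29 Pa = 0.0532900 kPa and 0.01095 inHg = 0.0370810 kPa.
0.0532900 + 0.0370810 ≈ 0.09037 kPa.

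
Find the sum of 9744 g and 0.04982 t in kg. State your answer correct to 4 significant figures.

59.56 kilograms

9744 g = 9.74400 kg and 0.04982 t = 49.8200 kg.
9.74400 + 49.8200 ≈ 59.56 kg.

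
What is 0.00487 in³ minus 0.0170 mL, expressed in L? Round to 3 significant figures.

6.28e-5 L

0.00487 in³ = 7.98050e-5 L and 0.0170 mL = 1.70000e-5 L.
7.98050e-5 − 1.70000e-5 ≈ 6.28e-5 L.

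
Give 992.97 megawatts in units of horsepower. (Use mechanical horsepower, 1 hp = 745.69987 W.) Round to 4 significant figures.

1 MW = 1341.02 hp.
Then 992.97 × 1341.02 ≈ 1.332 × 10^6 hp.

1.332 × 10^6 horsepower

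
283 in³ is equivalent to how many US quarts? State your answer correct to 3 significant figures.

4.90 US qt

1 in³ = 0.0173160 US qt.
Thus 283 × 0.0173160 ≈ 4.90 US qt.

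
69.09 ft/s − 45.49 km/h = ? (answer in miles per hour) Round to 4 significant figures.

69.09 ft/s = 47.1068 mph and 45.49 km/h = 28.2662 mph.
47.1068 − 28.2662 ≈ 18.84 mph.

18.84 mph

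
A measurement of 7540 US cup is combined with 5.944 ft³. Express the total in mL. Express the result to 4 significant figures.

1.952 × 10^6 mL

7540 US cup = 1.78388 × 10^6 mL and 5.944 ft³ = 168315 mL.
1.78388 × 10^6 + 168315 ≈ 1.952 × 10^6 mL.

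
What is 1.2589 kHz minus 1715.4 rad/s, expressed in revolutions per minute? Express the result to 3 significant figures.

59200 revolutions per minute

1.2589 kHz = 75534.0 rpm and 1715.4 rad/s = 16380.9 rpm.
75534.0 − 16380.9 ≈ 59200 rpm.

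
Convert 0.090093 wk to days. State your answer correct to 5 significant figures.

1 week = 7.00000 days.
Thus 0.090093 × 7.00000 ≈ 0.63065 d.

0.63065 d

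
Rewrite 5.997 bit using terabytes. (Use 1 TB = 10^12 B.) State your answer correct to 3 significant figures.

1 bit = 1.25000 × 10^-13 terabytes.
Then 5.997 × 1.25000 × 10^-13 ≈ 7.50 × 10^-13 TB.

7.50 × 10^-13 TB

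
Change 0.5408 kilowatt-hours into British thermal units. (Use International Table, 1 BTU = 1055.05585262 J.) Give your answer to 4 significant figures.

1 kilowatt-hour = 3412.14 BTU.
0.5408 × 3412.14 ≈ 1845 BTU.

1845 British thermal units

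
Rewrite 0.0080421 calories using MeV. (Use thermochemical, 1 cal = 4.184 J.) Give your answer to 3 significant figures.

1 calorie = 2.61145 × 10^13 MeV.
Then 0.0080421 × 2.61145 × 10^13 ≈ 2.10 × 10^11 MeV.

2.10 × 10^11 MeV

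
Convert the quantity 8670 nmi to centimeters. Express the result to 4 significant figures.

1 nmi = 185200 centimeters.
Thus 8670 × 185200 ≈ 1.606e+9 cm.

1.606e+9 cm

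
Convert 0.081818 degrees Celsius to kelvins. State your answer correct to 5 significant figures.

273.23 K

K = °C + 273.15.
Applying the formula gives 273.23 K.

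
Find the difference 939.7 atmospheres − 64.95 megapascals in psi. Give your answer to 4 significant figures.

4390 psi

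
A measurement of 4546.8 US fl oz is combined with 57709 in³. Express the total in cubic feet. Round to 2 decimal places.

4546.8 US fl oz = 4.74858 ft³ and 57709 in³ = 33.3964 ft³.
4.74858 + 33.3964 ≈ 38.14 ft³.

38.14 ft³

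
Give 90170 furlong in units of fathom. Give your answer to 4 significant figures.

9.919 × 10^6 fathom

1 furlong = 110.000 fathom.
90170 × 110.000 ≈ 9.919 × 10^6 fathom.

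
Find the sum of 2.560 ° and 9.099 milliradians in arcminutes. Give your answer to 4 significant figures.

184.9 arcminutes

2.560 ° = 153.600 arcmin and 9.099 mrad = 31.2801 arcmin.
153.600 + 31.2801 ≈ 184.9 arcmin.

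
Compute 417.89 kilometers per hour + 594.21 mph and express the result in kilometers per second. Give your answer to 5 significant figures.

0.38172 kilometers per second

417.89 km/h = 0.116081 km/s and 594.21 mph = 0.265636 km/s.
0.116081 + 0.265636 ≈ 0.38172 km/s.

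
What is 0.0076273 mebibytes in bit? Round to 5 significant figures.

1 mebibyte = 8.38861 × 10^6 bit.
Then 0.0076273 × 8.38861 × 10^6 ≈ 63982 bit.

63982 bits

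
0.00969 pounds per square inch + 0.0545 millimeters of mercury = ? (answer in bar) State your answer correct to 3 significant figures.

0.00969 psi = 0.000668102 bar and 0.0545 mmHg = 7.26607 × 10^-5 bar.
0.000668102 + 7.26607 × 10^-5 ≈ 0.000741 bar.

0.000741 bar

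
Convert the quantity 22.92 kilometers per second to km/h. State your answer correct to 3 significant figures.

82500 kilometers per hour

1 kilometer per second = 3600.00 kilometers per hour.
22.92 × 3600.00 ≈ 82500 km/h.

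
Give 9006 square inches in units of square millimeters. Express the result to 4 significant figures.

5.810 × 10^6 square millimeters

1 square inch = 645.160 mm².
Then 9006 × 645.160 ≈ 5.810 × 10^6 mm².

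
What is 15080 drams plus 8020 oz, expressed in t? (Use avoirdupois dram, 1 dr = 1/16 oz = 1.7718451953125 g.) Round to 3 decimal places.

0.254 t

15080 dr = 0.0267194 t and 8020 oz = 0.227363 t.
0.0267194 + 0.227363 ≈ 0.254 t.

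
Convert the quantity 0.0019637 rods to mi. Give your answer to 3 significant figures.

6.14 × 10^-6 mi

1 rod = 0.00312500 miles.
So 0.0019637 × 0.00312500 ≈ 6.14 × 10^-6 mi.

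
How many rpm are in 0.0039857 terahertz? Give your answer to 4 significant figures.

2.391 × 10^11 rpm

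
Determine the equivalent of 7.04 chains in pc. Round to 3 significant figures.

4.59 × 10^-15 pc

1 chain = 6.51941 × 10^-16 parsecs.
So 7.04 × 6.51941 × 10^-16 ≈ 4.59 × 10^-15 pc.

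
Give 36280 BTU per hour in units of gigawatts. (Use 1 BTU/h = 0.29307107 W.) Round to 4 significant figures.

1.063e-5 gigawatts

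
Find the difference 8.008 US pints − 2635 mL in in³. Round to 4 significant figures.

70.43 in³

8.008 US pt = 231.231 in³ and 2635 mL = 160.798 in³.
231.231 − 160.798 ≈ 70.43 in³.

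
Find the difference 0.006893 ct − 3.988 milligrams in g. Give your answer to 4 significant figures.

-0.002609 grams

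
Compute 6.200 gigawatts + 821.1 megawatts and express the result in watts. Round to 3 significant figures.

7.02e+9 W

6.200 GW = 6.20000e+9 W and 821.1 MW = 8.21100e+8 W.
6.20000e+9 + 8.21100e+8 ≈ 7.02e+9 W.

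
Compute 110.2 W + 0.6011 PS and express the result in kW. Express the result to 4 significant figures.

110.2 W = 0.110200 kW and 0.6011 PS = 0.442108 kW.
0.110200 + 0.442108 ≈ 0.5523 kW.

0.5523 kW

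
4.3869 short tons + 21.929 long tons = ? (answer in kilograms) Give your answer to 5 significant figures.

26261 kg

4.3869 short ton = 3979.73 kg and 21.929 long ton = 22280.9 kg.
3979.73 + 22280.9 ≈ 26261 kg.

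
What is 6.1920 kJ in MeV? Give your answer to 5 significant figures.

3.8647e+16 megaelectronvolts

1 kilojoule = 6.24151e+15 MeV.
Then 6.1920 × 6.24151e+15 ≈ 3.8647e+16 MeV.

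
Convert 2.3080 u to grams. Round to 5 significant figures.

1 u = 1.66054 × 10^-24 g.
Then 2.3080 × 1.66054 × 10^-24 ≈ 3.8325 × 10^-24 g.

3.8325 × 10^-24 grams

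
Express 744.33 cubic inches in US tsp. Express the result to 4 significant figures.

2475 US teaspoons

1 cubic inch = 3.32468 US tsp.
744.33 × 3.32468 ≈ 2475 US tsp.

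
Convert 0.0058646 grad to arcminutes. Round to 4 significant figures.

1 gradian = 54.0000 arcminutes.
Thus 0.0058646 × 54.0000 ≈ 0.3167 arcmin.

0.3167 arcminutes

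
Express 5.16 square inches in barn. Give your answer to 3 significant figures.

3.33e+25 barn

1 square inch = 6.45160e+24 barn.
Thus 5.16 × 6.45160e+24 ≈ 3.33e+25 barn.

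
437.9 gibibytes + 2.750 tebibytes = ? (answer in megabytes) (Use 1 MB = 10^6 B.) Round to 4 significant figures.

3.494e+6 MB

437.9 GiB = 470192 MB and 2.750 TiB = 3.02366e+6 MB.
470192 + 3.02366e+6 ≈ 3.494e+6 MB.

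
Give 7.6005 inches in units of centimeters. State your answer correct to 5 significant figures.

19.305 cm

1 in = 2.54000 centimeters.
So 7.6005 × 2.54000 ≈ 19.305 cm.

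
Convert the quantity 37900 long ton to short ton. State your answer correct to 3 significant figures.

42400 short ton

1 long ton = 1.12000 short ton.
Then 37900 × 1.12000 ≈ 42400 short ton.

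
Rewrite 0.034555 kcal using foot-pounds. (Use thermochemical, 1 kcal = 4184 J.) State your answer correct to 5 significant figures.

106.64 ft·lbf

1 kcal = 3085.96 ft·lbf.
Thus 0.034555 × 3085.96 ≈ 106.64 ft·lbf.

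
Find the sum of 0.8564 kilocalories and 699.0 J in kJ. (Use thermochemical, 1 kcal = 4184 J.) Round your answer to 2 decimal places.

4.28 kJ

0.8564 kcal = 3.58318 kJ and 699.0 J = 0.699000 kJ.
3.58318 + 0.699000 ≈ 4.28 kJ.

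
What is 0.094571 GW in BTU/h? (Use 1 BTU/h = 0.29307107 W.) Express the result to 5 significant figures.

3.2269e+8 BTU/h

1 GW = 3.41214e+9 BTU per hour.
Then 0.094571 × 3.41214e+9 ≈ 3.2269e+8 BTU/h.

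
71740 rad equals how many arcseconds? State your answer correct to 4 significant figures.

1 rad = 206265 arcsec.
So 71740 × 206265 ≈ 1.480 × 10^10 arcsec.

1.480 × 10^10 arcsec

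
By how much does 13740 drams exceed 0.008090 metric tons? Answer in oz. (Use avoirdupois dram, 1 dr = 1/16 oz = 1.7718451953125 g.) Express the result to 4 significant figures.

573.4 oz

13740 dr = 858.750 oz and 0.008090 t = 285.366 oz.
858.750 − 285.366 ≈ 573.4 oz.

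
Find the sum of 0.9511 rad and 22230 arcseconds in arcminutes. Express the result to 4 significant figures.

3640 arcminutes

0.9511 rad = 3269.64 arcmin and 22230 arcsec = 370.500 arcmin.
3269.64 + 370.500 ≈ 3640 arcmin.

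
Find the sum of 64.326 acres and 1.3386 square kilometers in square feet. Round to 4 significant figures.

64.326 acre = 2.80204e+6 ft² and 1.3386 km² = 1.44086e+7 ft².
2.80204e+6 + 1.44086e+7 ≈ 1.721e+7 ft².

1.721e+7 square feet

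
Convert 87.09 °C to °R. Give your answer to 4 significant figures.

°R = (°C + 273.15) × 9/5.
Applying the formula gives 648.4 °R.

648.4 °R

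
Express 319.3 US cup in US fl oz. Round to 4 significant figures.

2554 US fl oz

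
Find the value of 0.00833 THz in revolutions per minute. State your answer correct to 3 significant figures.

5.00 × 10^11 rpm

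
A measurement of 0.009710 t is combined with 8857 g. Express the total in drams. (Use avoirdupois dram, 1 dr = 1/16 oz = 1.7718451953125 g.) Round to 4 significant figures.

10480 drams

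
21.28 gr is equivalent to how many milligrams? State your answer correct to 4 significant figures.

1 grain = 64.7989 mg.
Then 21.28 × 64.7989 ≈ 1379 mg.

1379 mg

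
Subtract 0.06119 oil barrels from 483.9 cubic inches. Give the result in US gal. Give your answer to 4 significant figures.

-0.4752 US gallons

483.9 in³ = 2.09481 US gal and 0.06119 bbl = 2.56998 US gal.
2.09481 − 2.56998 ≈ -0.4752 US gal.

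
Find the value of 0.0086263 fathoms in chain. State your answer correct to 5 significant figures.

1 fathom = 0.0909091 chains.
So 0.0086263 × 0.0909091 ≈ 0.00078421 chain.

0.00078421 chain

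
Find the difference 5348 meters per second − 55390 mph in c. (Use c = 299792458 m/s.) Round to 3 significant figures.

-6.48e-5 times the speed of light

5348 m/s = 1.78390e-5 c and 55390 mph = 8.25956e-5 c.
1.78390e-5 − 8.25956e-5 ≈ -6.48e-5 c.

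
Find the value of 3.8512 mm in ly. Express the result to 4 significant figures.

1 millimeter = 1.05700e-19 ly.
3.8512 × 1.05700e-19 ≈ 4.071e-19 ly.

4.071e-19 ly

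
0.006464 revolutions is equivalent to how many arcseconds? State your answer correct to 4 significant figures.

1 revolution = 1.29600e+6 arcsec.
0.006464 × 1.29600e+6 ≈ 8377 arcsec.

8377 arcsec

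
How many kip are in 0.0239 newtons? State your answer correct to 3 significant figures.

5.37 × 10^-6 kips

1 newton = 0.000224809 kip.
0.0239 × 0.000224809 ≈ 5.37 × 10^-6 kip.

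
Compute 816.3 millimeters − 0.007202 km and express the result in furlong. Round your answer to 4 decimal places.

-0.0317 furlong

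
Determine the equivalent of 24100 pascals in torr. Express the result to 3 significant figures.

1 pascal = 0.00750062 torr.
Thus 24100 × 0.00750062 ≈ 181 torr.

181 torr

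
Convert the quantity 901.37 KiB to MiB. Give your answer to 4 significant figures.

1 KiB = 0.0009765625 MiB.
Thus 901.37 × 0.0009765625 ≈ 0.8802 MiB.

0.8802 MiB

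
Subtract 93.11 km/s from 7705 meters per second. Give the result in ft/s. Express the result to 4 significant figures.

-280200 ft/s

7705 m/s = 25278.9 ft/s and 93.11 km/s = 305479 ft/s.
25278.9 − 305479 ≈ -280200 ft/s.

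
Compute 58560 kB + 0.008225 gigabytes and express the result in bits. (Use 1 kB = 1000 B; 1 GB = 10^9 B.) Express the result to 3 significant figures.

58560 kB = 4.68480 × 10^8 bit and 0.008225 GB = 6.58000 × 10^7 bit.
4.68480 × 10^8 + 6.58000 × 10^7 ≈ 5.34 × 10^8 bit.

5.34 × 10^8 bit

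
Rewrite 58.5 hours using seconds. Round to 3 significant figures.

211000 seconds

1 hour = 3600.00 s.
Thus 58.5 × 3600.00 ≈ 211000 s.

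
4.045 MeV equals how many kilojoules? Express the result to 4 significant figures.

6.481e-16 kilojoules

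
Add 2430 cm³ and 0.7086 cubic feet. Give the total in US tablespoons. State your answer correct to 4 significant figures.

1521 US tbsp

2430 cm³ = 164.336 US tbsp and 0.7086 ft³ = 1356.98 US tbsp.
164.336 + 1356.98 ≈ 1521 US tbsp.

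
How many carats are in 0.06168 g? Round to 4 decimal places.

0.3084 ct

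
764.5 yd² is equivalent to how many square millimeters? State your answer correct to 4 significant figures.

1 yd² = 836127 mm².
Thus 764.5 × 836127 ≈ 6.392e+8 mm².

6.392e+8 mm²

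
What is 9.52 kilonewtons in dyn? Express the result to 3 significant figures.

9.52 × 10^8 dyn

1 kilonewton = 1.00000 × 10^8 dyn.
So 9.52 × 1.00000 × 10^8 ≈ 9.52 × 10^8 dyn.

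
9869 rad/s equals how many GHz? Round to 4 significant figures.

1.571e-6 gigahertz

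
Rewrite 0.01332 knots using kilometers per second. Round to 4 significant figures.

6.852e-6 kilometers per second

1 kn = 0.000514444 kilometers per second.
0.01332 × 0.000514444 ≈ 6.852e-6 km/s.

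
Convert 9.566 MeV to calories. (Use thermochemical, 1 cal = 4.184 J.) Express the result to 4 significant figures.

1 megaelectronvolt = 3.82929 × 10^-14 cal.
Then 9.566 × 3.82929 × 10^-14 ≈ 3.663 × 10^-13 cal.

3.663 × 10^-13 calories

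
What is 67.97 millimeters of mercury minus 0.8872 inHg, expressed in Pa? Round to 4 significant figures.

67.97 mmHg = 9061.92 Pa and 0.8872 inHg = 3004.40 Pa.
9061.92 − 3004.40 ≈ 6058 Pa.

6058 pascals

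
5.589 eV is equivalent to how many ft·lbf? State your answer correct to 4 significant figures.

6.605 × 10^-19 ft·lbf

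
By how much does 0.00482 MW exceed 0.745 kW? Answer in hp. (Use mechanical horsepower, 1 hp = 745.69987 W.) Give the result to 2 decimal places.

5.46 hp

0.00482 MW = 6.46373 hp and 0.745 kW = 0.999061 hp.
6.46373 − 0.999061 ≈ 5.46 hp.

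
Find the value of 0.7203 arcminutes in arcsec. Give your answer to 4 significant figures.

1 arcminute = 60.0000 arcsec.
So 0.7203 × 60.0000 ≈ 43.22 arcsec.

43.22 arcseconds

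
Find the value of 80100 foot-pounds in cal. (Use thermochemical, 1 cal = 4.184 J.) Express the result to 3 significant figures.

1 ft·lbf = 0.324048 cal.
Then 80100 × 0.324048 ≈ 26000 cal.

26000 calories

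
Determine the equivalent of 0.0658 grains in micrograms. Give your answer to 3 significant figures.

4260 μg

1 grain = 64798.9 μg.
Then 0.0658 × 64798.9 ≈ 4260 μg.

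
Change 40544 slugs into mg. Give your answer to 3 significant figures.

5.92 × 10^11 milligrams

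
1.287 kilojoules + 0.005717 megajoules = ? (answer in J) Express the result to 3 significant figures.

1.287 kJ = 1287.00 J and 0.005717 MJ = 5717.00 J.
1287.00 + 5717.00 ≈ 7000 J.

7000 joules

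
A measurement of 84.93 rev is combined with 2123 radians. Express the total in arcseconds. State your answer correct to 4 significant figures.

5.480 × 10^8 arcseconds

84.93 rev = 1.10069 × 10^8 arcsec and 2123 rad = 4.37900 × 10^8 arcsec.
1.10069 × 10^8 + 4.37900 × 10^8 ≈ 5.480 × 10^8 arcsec.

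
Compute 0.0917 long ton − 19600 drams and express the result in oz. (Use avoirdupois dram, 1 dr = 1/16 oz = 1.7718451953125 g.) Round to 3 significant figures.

2060 ounces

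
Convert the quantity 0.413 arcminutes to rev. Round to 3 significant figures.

1.91 × 10^-5 revolutions

1 arcminute = 4.62963 × 10^-5 rev.
So 0.413 × 4.62963 × 10^-5 ≈ 1.91 × 10^-5 rev.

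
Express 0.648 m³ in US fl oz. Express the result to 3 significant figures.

1 m³ = 33814.0 US fluid ounces.
So 0.648 × 33814.0 ≈ 21900 US fl oz.

21900 US fluid ounces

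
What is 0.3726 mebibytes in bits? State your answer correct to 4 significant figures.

3.126 × 10^6 bit

1 mebibyte = 8.38861 × 10^6 bit.
So 0.3726 × 8.38861 × 10^6 ≈ 3.126 × 10^6 bit.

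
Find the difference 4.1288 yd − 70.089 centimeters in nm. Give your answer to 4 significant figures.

3.074e+9 nanometers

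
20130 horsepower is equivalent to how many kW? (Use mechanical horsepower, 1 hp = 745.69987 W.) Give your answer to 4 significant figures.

1 hp = 0.745700 kW.
Thus 20130 × 0.745700 ≈ 15010 kW.

15010 kW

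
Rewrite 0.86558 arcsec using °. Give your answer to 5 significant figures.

0.00024044 degrees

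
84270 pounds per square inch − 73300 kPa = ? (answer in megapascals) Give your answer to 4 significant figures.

84270 psi = 581.021 MPa and 73300 kPa = 73.3000 MPa.
581.021 − 73.3000 ≈ 507.7 MPa.

507.7 megapascals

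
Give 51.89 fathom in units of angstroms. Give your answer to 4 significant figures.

9.490 × 10^11 Å

1 fathom = 1.82880 × 10^10 Å.
So 51.89 × 1.82880 × 10^10 ≈ 9.490 × 10^11 Å.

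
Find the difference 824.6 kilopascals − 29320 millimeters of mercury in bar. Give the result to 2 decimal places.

824.6 kPa = 8.24600 bar and 29320 mmHg = 39.0901 bar.
8.24600 − 39.0901 ≈ -30.84 bar.

-30.84 bar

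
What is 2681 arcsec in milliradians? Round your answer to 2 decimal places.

13.00 mrad

1 arcsec = 0.00484814 mrad.
Then 2681 × 0.00484814 ≈ 13.00 mrad.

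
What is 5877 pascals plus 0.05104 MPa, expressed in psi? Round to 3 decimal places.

5877 Pa = 0.852387 psi and 0.05104 MPa = 7.40273 psi.
0.852387 + 7.40273 ≈ 8.255 psi.

8.255 pounds per square inch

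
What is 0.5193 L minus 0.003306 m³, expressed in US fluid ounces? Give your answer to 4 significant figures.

0.5193 L = 17.5596 US fl oz and 0.003306 m³ = 111.789 US fl oz.
17.5596 − 111.789 ≈ -94.23 US fl oz.

-94.23 US fluid ounces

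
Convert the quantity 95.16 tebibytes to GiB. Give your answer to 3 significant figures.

97400 GiB

1 TiB = 1024.00 GiB.
Thus 95.16 × 1024.00 ≈ 97400 GiB.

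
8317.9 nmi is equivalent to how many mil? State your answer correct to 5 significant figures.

6.0649e+11 mil

1 nmi = 7.29134e+7 mil.
8317.9 × 7.29134e+7 ≈ 6.0649e+11 mil.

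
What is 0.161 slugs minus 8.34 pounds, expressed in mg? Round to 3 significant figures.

0.161 slug = 2.34962e+6 mg and 8.34 lb = 3.78296e+6 mg.
2.34962e+6 − 3.78296e+6 ≈ -1.43e+6 mg.

-1.43e+6 mg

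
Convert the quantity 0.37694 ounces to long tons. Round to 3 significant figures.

1.05e-5 long ton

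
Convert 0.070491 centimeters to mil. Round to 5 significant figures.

27.752 mil

1 centimeter = 393.701 mils.
Then 0.070491 × 393.701 ≈ 27.752 mil.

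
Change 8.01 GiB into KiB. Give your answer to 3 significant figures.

1 gibibyte = 1.04858e+6 KiB.
8.01 × 1.04858e+6 ≈ 8.40e+6 KiB.

8.40e+6 KiB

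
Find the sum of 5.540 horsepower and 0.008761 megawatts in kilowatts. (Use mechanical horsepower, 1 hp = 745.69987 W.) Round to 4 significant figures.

12.89 kilowatts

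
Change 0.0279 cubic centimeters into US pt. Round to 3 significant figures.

5.90 × 10^-5 US pt

1 cm³ = 0.00211338 US pints.
0.0279 × 0.00211338 ≈ 5.90 × 10^-5 US pt.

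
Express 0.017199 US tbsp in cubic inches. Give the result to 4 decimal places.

0.0155 in³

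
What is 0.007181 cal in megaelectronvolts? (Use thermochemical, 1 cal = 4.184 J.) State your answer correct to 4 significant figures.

1 cal = 2.61145e+13 MeV.
Then 0.007181 × 2.61145e+13 ≈ 1.875e+11 MeV.

1.875e+11 MeV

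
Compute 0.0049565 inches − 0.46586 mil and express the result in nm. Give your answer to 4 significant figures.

114100 nm

0.0049565 in = 125895 nm and 0.46586 mil = 11832.8 nm.
125895 − 11832.8 ≈ 114100 nm.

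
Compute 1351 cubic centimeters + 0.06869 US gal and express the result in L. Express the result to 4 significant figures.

1.611 L

1351 cm³ = 1.35100 L and 0.06869 US gal = 0.260020 L.
1.35100 + 0.260020 ≈ 1.611 L.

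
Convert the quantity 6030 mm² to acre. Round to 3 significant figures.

1.49 × 10^-6 acre

1 square millimeter = 2.47105 × 10^-10 acre.
Then 6030 × 2.47105 × 10^-10 ≈ 1.49 × 10^-6 acre.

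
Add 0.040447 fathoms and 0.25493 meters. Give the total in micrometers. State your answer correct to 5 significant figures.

328900 μm

0.040447 fathom = 73969.5 μm and 0.25493 m = 254930 μm.
73969.5 + 254930 ≈ 328900 μm.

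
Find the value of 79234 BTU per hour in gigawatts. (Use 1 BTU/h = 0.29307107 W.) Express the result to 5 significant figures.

1 BTU per hour = 2.93071 × 10^-10 GW.
Then 79234 × 2.93071 × 10^-10 ≈ 2.3221 × 10^-5 GW.

2.3221 × 10^-5 gigawatts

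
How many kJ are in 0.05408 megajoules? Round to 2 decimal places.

54.08 kilojoules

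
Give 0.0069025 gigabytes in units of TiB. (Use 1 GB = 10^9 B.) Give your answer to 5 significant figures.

1 GB = 0.000909495 tebibytes.
Thus 0.0069025 × 0.000909495 ≈ 6.2778e-6 TiB.

6.2778e-6 TiB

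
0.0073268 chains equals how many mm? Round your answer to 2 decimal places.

147.39 mm

1 chain = 20116.8 millimeters.
So 0.0073268 × 20116.8 ≈ 147.39 mm.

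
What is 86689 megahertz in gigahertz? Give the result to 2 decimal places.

86.69 GHz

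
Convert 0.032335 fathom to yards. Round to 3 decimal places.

0.065 yd

1 fathom = 2.00000 yd.
Thus 0.032335 × 2.00000 ≈ 0.065 yd.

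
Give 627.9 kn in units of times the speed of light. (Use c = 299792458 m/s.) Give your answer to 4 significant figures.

1.077 × 10^-6 c

1 knot = 1.71600 × 10^-9 times the speed of light.
So 627.9 × 1.71600 × 10^-9 ≈ 1.077 × 10^-6 c.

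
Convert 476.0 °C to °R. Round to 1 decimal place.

1348.5 degrees Rankine

°R = (°C + 273.15) × 9/5.
Applying the formula gives 1348.5 °R.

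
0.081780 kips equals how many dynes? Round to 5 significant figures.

3.6378e+7 dyn

1 kip = 4.44822e+8 dyn.
So 0.081780 × 4.44822e+8 ≈ 3.6378e+7 dyn.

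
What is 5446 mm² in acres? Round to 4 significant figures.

1 square millimeter = 2.47105e-10 acres.
Thus 5446 × 2.47105e-10 ≈ 1.346e-6 acre.

1.346e-6 acre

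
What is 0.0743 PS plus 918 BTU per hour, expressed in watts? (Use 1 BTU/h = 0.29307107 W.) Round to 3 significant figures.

324 W

0.0743 PS = 54.6476 W and 918 BTU/h = 269.039 W.
54.6476 + 269.039 ≈ 324 W.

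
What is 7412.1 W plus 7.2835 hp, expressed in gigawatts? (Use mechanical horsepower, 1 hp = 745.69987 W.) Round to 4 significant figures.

7412.1 W = 7.41210e-6 GW and 7.2835 hp = 5.43131e-6 GW.
7.41210e-6 + 5.43131e-6 ≈ 1.284e-5 GW.

1.284e-5 GW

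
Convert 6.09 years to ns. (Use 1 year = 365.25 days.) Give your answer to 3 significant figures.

1 year = 3.15576e+16 nanoseconds.
So 6.09 × 3.15576e+16 ≈ 1.92e+17 ns.

1.92e+17 nanoseconds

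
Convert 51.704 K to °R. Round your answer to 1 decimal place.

93.1 °R

°R = K × 9/5.
Applying the formula gives 93.1 °R.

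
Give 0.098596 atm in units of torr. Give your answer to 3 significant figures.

74.9 torr

1 atm = 760.000 torr.
So 0.098596 × 760.000 ≈ 74.9 torr.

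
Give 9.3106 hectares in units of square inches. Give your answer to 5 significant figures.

1.4431e+8 in²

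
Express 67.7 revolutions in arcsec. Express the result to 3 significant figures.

8.77 × 10^7 arcseconds

1 rev = 1.29600 × 10^6 arcseconds.
Then 67.7 × 1.29600 × 10^6 ≈ 8.77 × 10^7 arcsec.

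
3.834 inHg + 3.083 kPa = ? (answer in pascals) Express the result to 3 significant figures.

16100 pascals

3.834 inHg = 12983.4 Pa and 3.083 kPa = 3083.00 Pa.
12983.4 + 3083.00 ≈ 16100 Pa.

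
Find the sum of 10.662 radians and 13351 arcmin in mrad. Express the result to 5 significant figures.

14546 mrad

10.662 rad = 10662.0 mrad and 13351 arcmin = 3883.65 mrad.
10662.0 + 3883.65 ≈ 14546 mrad.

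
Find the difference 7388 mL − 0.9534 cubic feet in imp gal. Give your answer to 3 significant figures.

-4.31 imperial gallons

7388 mL = 1.62513 imp gal and 0.9534 ft³ = 5.93857 imp gal.
1.62513 − 5.93857 ≈ -4.31 imp gal.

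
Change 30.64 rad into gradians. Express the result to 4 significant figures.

1951 grad

1 rad = 63.6620 grad.
Thus 30.64 × 63.6620 ≈ 1951 grad.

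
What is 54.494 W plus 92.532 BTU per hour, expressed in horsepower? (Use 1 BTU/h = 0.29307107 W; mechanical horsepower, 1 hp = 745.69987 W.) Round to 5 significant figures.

0.10944 hp

54.494 W = 0.0730777 hp and 92.532 BTU/h = 0.0363664 hp.
0.0730777 + 0.0363664 ≈ 0.10944 hp.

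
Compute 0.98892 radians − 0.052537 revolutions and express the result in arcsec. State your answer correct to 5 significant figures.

0.98892 rad = 203979 arcsec and 0.052537 rev = 68088.0 arcsec.
203979 − 68088.0 ≈ 135890 arcsec.

135890 arcseconds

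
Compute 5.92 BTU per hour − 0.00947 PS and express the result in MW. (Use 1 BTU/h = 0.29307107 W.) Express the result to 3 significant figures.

-5.23e-6 megawatts

5.92 BTU/h = 1.73498e-6 MW and 0.00947 PS = 6.96517e-6 MW.
1.73498e-6 − 6.96517e-6 ≈ -5.23e-6 MW.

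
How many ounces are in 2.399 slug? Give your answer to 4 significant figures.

1235 ounces

1 slug = 514.785 oz.
Thus 2.399 × 514.785 ≈ 1235 oz.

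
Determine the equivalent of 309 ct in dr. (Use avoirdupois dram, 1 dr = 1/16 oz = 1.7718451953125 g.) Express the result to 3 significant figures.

1 ct = 0.112877 dr.
Then 309 × 0.112877 ≈ 34.9 dr.

34.9 drams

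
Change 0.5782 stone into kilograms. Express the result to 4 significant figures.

3.672 kg

1 st = 6.35029 kilograms.
Then 0.5782 × 6.35029 ≈ 3.672 kg.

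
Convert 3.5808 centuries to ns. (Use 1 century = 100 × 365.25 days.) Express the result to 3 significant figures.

1.13 × 10^19 nanoseconds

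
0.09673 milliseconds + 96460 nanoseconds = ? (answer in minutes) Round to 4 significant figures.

3.220e-6 min

0.09673 ms = 1.61217e-6 min and 96460 ns = 1.60767e-6 min.
1.61217e-6 + 1.60767e-6 ≈ 3.220e-6 min.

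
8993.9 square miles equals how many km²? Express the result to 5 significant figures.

1 mi² = 2.58999 square kilometers.
Then 8993.9 × 2.58999 ≈ 23294 km².

23294 square kilometers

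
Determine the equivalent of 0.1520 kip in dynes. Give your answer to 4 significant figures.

6.761 × 10^7 dyn

1 kip = 4.44822 × 10^8 dyn.
0.1520 × 4.44822 × 10^8 ≈ 6.761 × 10^7 dyn.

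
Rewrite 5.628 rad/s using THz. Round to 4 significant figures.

8.957 × 10^-13 THz

1 rad/s = 1.59155 × 10^-13 THz.
Then 5.628 × 1.59155 × 10^-13 ≈ 8.957 × 10^-13 THz.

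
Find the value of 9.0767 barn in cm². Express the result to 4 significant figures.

9.077e-24 cm²

1 barn = 1.00000e-24 cm².
9.0767 × 1.00000e-24 ≈ 9.077e-24 cm².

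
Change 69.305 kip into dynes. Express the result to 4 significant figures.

3.083e+10 dyn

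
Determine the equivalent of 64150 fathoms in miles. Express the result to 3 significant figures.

1 fathom = 0.00113636 mi.
So 64150 × 0.00113636 ≈ 72.9 mi.

72.9 miles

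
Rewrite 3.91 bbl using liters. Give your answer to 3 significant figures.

622 L

1 bbl = 158.987 L.
3.91 × 158.987 ≈ 622 L.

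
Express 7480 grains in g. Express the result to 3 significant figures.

1 gr = 0.0647989 g.
So 7480 × 0.0647989 ≈ 485 g.

485 g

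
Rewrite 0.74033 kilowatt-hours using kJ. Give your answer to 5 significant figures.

2665.2 kJ

1 kWh = 3600.00 kJ.
So 0.74033 × 3600.00 ≈ 2665.2 kJ.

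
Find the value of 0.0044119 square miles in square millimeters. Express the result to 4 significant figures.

1.143 × 10^10 square millimeters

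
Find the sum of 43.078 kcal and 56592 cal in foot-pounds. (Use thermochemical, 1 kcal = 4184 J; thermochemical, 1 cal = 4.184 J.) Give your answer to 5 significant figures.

43.078 kcal = 132937 ft·lbf and 56592 cal = 174641 ft·lbf.
132937 + 174641 ≈ 307580 ft·lbf.

307580 ft·lbf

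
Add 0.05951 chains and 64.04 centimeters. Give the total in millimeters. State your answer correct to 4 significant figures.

1838 mm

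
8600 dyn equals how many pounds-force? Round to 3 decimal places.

1 dyne = 2.24809 × 10^-6 pounds-force.
Thus 8600 × 2.24809 × 10^-6 ≈ 0.019 lbf.

0.019 pounds-force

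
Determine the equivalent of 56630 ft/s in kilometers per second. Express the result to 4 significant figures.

1 foot per second = 0.000304800 km/s.
Then 56630 × 0.000304800 ≈ 17.26 km/s.

17.26 kilometers per second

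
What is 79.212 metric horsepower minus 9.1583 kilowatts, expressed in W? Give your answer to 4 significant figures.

49100 watts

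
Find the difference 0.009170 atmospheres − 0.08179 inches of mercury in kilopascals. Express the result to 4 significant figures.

0.009170 atm = 0.929150 kPa and 0.08179 inHg = 0.276973 kPa.
0.929150 − 0.276973 ≈ 0.6522 kPa.

0.6522 kPa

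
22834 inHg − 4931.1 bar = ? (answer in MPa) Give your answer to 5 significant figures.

-415.79 MPa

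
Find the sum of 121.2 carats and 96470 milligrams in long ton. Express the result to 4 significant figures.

121.2 ct = 2.38572 × 10^-5 long ton and 96470 mg = 9.49464 × 10^-5 long ton.
2.38572 × 10^-5 + 9.49464 × 10^-5 ≈ 0.0001188 long ton.

0.0001188 long ton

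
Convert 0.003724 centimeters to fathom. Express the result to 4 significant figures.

1 centimeter = 0.00546807 fathom.
0.003724 × 0.00546807 ≈ 2.036e-5 fathom.

2.036e-5 fathom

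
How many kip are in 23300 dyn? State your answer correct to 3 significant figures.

1 dyne = 2.24809e-9 kip.
Thus 23300 × 2.24809e-9 ≈ 5.24e-5 kip.

5.24e-5 kips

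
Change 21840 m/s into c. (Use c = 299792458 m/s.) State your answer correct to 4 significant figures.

7.285 × 10^-5 c

1 meter per second = 3.33564 × 10^-9 c.
21840 × 3.33564 × 10^-9 ≈ 7.285 × 10^-5 c.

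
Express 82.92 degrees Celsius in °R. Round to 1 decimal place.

640.9 °R

°R = (°C + 273.15) × 9/5.
Applying the formula gives 640.9 °R.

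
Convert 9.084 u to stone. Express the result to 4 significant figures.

2.375e-27 st

1 u = 2.61490e-28 stone.
So 9.084 × 2.61490e-28 ≈ 2.375e-27 st.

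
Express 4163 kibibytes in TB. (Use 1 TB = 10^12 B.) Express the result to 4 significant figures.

1 KiB = 1.02400 × 10^-9 terabytes.
So 4163 × 1.02400 × 10^-9 ≈ 4.263 × 10^-6 TB.

4.263 × 10^-6 terabytes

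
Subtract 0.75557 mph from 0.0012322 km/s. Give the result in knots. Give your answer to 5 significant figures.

1.7386 kn

0.0012322 km/s = 2.39521 kn and 0.75557 mph = 0.656572 kn.
2.39521 − 0.656572 ≈ 1.7386 kn.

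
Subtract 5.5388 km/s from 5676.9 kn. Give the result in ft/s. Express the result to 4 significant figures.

-8590 feet per second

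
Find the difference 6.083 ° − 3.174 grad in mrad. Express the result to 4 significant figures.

6.083 ° = 106.168 mrad and 3.174 grad = 49.8571 mrad.
106.168 − 49.8571 ≈ 56.31 mrad.

56.31 mrad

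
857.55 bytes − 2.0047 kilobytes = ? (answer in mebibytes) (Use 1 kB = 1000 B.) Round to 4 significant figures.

857.55 B = 0.000817823 MiB and 2.0047 kB = 0.00191183 MiB.
0.000817823 − 0.00191183 ≈ -0.001094 MiB.

-0.001094 MiB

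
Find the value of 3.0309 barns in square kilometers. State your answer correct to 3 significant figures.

1 barn = 1.00000 × 10^-34 square kilometers.
So 3.0309 × 1.00000 × 10^-34 ≈ 3.03 × 10^-34 km².

3.03 × 10^-34 km²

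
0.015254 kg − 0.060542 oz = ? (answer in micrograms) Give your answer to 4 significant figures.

1.354e+7 μg

0.015254 kg = 1.52540e+7 μg and 0.060542 oz = 1.71634e+6 μg.
1.52540e+7 − 1.71634e+6 ≈ 1.354e+7 μg.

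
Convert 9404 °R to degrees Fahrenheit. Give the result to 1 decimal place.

8944.3 °F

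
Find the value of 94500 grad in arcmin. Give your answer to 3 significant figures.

1 grad = 54.0000 arcmin.
Then 94500 × 54.0000 ≈ 5.10 × 10^6 arcmin.

5.10 × 10^6 arcmin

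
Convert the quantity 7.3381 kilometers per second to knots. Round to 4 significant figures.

14260 knots

1 kilometer per second = 1943.84 knots.
Then 7.3381 × 1943.84 ≈ 14260 kn.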